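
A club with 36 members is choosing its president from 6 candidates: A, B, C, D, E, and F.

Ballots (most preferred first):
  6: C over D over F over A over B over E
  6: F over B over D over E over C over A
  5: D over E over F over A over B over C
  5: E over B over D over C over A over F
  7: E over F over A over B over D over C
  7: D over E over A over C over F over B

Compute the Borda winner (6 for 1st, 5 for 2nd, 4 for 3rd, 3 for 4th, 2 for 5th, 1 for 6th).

D

A: 6×3 + 6×1 + 5×3 + 5×2 + 7×4 + 7×4 = 105
B: 6×2 + 6×5 + 5×2 + 5×5 + 7×3 + 7×1 = 105
C: 6×6 + 6×2 + 5×1 + 5×3 + 7×1 + 7×3 = 96
D: 6×5 + 6×4 + 5×6 + 5×4 + 7×2 + 7×6 = 160
E: 6×1 + 6×3 + 5×5 + 5×6 + 7×6 + 7×5 = 156
F: 6×4 + 6×6 + 5×4 + 5×1 + 7×5 + 7×2 = 134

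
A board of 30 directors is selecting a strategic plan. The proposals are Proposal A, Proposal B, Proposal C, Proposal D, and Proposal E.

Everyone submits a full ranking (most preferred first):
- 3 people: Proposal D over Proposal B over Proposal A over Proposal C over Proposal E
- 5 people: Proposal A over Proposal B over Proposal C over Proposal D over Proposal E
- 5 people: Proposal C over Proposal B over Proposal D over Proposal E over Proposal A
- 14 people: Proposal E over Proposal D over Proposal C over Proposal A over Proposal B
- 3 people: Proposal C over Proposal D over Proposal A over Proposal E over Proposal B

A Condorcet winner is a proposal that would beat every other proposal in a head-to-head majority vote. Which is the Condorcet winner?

Proposal D vs Proposal A: 25–5
Proposal D vs Proposal B: 20–10
Proposal D vs Proposal C: 17–13
Proposal D vs Proposal E: 16–14
Proposal D beats every other proposal.

Proposal D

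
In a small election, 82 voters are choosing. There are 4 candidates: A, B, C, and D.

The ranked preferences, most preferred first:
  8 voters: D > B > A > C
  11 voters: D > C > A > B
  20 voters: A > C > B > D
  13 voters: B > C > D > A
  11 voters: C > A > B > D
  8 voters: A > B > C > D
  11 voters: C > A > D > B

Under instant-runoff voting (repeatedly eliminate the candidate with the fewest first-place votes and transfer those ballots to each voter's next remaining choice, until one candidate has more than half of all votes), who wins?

C

Round 1: A 28, B 13, C 22, D 19. B eliminated.
Round 2: A 28, C 35, D 19. D eliminated.
Round 3: A 36, C 46. C has a majority (≥42).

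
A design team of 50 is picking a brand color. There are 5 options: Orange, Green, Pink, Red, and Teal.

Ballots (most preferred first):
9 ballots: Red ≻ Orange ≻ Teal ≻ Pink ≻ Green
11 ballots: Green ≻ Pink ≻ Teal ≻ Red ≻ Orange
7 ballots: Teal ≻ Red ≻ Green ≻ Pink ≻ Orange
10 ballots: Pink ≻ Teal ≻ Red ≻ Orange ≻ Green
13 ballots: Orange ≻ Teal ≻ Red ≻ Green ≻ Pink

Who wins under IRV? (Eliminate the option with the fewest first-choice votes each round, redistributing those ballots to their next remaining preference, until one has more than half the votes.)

Round 1: Orange 13, Green 11, Pink 10, Red 9, Teal 7. Teal eliminated.
Round 2: Orange 13, Green 11, Pink 10, Red 16. Pink eliminated.
Round 3: Orange 13, Green 11, Red 26. Red has a majority (≥26).

Red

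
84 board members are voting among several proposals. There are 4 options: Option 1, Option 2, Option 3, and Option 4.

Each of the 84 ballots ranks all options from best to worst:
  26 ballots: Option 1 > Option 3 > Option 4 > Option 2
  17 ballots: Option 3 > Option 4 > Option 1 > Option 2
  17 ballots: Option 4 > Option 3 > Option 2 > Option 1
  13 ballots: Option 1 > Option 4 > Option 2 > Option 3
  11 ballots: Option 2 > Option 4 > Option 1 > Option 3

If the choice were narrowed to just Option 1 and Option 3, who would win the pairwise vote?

Option 1 is ranked above Option 3 on 50 ballots; Option 3 above Option 1 on 34.

Option 1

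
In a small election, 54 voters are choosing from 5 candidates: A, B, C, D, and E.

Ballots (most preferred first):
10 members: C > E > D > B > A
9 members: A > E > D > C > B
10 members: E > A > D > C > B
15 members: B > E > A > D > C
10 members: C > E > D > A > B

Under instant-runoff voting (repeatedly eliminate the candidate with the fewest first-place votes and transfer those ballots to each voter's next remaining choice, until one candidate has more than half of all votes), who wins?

E

Round 1: A 9, B 15, C 20, D 0, E 10. D eliminated.
Round 2: A 9, B 15, C 20, E 10. A eliminated.
Round 3: B 15, C 20, E 19. B eliminated.
Round 4: C 20, E 34. E has a majority (≥28).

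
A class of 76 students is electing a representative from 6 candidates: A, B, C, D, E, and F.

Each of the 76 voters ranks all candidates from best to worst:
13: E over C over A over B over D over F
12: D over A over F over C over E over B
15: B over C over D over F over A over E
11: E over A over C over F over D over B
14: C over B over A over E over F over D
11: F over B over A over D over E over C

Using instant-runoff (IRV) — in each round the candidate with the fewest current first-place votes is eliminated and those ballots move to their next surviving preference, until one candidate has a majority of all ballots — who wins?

Round 1: A 0, B 15, C 14, D 12, E 24, F 11. A eliminated.
Round 2: B 15, C 14, D 12, E 24, F 11. F eliminated.
Round 3: B 26, C 14, D 12, E 24. D eliminated.
Round 4: B 26, C 26, E 24. E eliminated.
Round 5: B 26, C 50. C has a majority (≥39).

C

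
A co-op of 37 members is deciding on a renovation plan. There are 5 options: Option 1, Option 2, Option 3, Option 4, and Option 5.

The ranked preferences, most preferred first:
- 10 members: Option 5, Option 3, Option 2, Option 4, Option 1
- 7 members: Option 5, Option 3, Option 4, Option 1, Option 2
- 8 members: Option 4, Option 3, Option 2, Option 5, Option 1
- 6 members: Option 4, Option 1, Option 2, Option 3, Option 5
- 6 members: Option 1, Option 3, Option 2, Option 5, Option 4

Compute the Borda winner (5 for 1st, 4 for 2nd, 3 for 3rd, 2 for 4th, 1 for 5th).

Option 1: 10×1 + 7×2 + 8×1 + 6×4 + 6×5 = 86
Option 2: 10×3 + 7×1 + 8×3 + 6×3 + 6×3 = 97
Option 3: 10×4 + 7×4 + 8×4 + 6×2 + 6×4 = 136
Option 4: 10×2 + 7×3 + 8×5 + 6×5 + 6×1 = 117
Option 5: 10×5 + 7×5 + 8×2 + 6×1 + 6×2 = 119

Option 3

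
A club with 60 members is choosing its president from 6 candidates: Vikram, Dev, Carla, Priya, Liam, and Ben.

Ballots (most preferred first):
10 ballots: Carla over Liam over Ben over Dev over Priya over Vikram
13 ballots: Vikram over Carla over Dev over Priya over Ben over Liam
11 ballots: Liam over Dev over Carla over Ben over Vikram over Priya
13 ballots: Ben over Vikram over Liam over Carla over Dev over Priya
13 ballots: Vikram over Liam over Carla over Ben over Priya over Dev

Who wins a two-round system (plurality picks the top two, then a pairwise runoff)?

Ben

Round 1 first-place votes: Vikram 26, Dev 0, Carla 10, Priya 0, Liam 11, Ben 13. Vikram and Ben advance.
Runoff: Vikram is ranked above Ben on 26 ballots, Ben above Vikram on 34.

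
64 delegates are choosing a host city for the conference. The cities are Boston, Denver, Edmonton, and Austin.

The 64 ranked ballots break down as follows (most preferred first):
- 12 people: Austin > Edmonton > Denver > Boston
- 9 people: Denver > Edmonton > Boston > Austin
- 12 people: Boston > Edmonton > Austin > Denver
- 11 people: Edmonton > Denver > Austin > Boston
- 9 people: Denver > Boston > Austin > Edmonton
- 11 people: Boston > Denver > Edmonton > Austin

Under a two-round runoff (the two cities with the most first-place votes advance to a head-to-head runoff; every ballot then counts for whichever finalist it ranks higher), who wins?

Round 1 first-place votes: Boston 23, Denver 18, Edmonton 11, Austin 12. Boston and Denver advance.
Runoff: Boston is ranked above Denver on 23 ballots, Denver above Boston on 41.

Denver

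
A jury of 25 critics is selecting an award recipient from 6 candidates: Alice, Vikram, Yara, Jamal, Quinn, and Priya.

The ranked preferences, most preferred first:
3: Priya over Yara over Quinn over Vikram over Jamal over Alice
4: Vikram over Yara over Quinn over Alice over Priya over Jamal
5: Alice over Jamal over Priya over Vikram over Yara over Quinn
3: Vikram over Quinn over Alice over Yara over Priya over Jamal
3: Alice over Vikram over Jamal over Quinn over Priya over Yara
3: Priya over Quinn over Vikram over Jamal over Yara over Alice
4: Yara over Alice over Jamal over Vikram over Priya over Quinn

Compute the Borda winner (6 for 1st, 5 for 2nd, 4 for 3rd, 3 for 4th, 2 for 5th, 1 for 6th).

Vikram

Alice: 3×1 + 4×3 + 5×6 + 3×4 + 3×6 + 3×1 + 4×5 = 98
Vikram: 3×3 + 4×6 + 5×3 + 3×6 + 3×5 + 3×4 + 4×3 = 105
Yara: 3×5 + 4×5 + 5×2 + 3×3 + 3×1 + 3×2 + 4×6 = 87
Jamal: 3×2 + 4×1 + 5×5 + 3×1 + 3×4 + 3×3 + 4×4 = 75
Quinn: 3×4 + 4×4 + 5×1 + 3×5 + 3×3 + 3×5 + 4×1 = 76
Priya: 3×6 + 4×2 + 5×4 + 3×2 + 3×2 + 3×6 + 4×2 = 84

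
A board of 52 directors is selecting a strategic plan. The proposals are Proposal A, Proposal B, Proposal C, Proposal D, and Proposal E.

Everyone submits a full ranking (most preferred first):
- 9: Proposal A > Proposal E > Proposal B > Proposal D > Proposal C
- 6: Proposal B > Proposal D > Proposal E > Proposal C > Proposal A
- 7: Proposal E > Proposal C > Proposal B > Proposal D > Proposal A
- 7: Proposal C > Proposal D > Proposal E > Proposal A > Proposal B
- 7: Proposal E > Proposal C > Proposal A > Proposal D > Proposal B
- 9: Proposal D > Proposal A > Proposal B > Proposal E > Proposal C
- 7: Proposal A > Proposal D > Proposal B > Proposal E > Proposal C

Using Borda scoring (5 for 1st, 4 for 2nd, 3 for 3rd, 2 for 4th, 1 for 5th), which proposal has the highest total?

Proposal A: 9×5 + 6×1 + 7×1 + 7×2 + 7×3 + 9×4 + 7×5 = 164
Proposal B: 9×3 + 6×5 + 7×3 + 7×1 + 7×1 + 9×3 + 7×3 = 140
Proposal C: 9×1 + 6×2 + 7×4 + 7×5 + 7×4 + 9×1 + 7×1 = 128
Proposal D: 9×2 + 6×4 + 7×2 + 7×4 + 7×2 + 9×5 + 7×4 = 171
Proposal E: 9×4 + 6×3 + 7×5 + 7×3 + 7×5 + 9×2 + 7×2 = 177

Proposal E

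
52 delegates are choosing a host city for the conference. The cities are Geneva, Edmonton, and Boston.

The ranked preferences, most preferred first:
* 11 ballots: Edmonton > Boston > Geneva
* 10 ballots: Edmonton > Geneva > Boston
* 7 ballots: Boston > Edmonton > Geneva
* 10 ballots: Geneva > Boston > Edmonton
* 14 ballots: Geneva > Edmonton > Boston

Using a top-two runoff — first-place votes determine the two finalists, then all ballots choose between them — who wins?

Edmonton

Round 1 first-place votes: Geneva 24, Edmonton 21, Boston 7. Geneva and Edmonton advance.
Runoff: Geneva is ranked above Edmonton on 24 ballots, Edmonton above Geneva on 28.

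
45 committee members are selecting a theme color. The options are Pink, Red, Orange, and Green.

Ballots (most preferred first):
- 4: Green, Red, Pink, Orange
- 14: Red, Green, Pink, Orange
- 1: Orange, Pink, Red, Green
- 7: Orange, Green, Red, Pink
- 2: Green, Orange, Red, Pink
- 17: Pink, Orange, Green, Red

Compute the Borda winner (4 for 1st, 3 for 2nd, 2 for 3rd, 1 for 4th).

Pink: 4×2 + 14×2 + 1×3 + 7×1 + 2×1 + 17×4 = 116
Red: 4×3 + 14×4 + 1×2 + 7×2 + 2×2 + 17×1 = 105
Orange: 4×1 + 14×1 + 1×4 + 7×4 + 2×3 + 17×3 = 107
Green: 4×4 + 14×3 + 1×1 + 7×3 + 2×4 + 17×2 = 122

Green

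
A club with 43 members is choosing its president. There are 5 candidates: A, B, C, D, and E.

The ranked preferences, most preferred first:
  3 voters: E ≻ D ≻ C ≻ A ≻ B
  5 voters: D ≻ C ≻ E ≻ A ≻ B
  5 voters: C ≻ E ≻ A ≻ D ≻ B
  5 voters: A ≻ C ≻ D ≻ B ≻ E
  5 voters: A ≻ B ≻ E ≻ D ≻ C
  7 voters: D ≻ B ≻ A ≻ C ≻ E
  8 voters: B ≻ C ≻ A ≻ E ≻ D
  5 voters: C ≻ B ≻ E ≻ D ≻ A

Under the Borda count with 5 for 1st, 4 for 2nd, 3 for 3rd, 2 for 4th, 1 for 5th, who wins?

A: 3×2 + 5×2 + 5×3 + 5×5 + 5×5 + 7×3 + 8×3 + 5×1 = 131
B: 3×1 + 5×1 + 5×1 + 5×2 + 5×4 + 7×4 + 8×5 + 5×4 = 131
C: 3×3 + 5×4 + 5×5 + 5×4 + 5×1 + 7×2 + 8×4 + 5×5 = 150
D: 3×4 + 5×5 + 5×2 + 5×3 + 5×2 + 7×5 + 8×1 + 5×2 = 125
E: 3×5 + 5×3 + 5×4 + 5×1 + 5×3 + 7×1 + 8×2 + 5×3 = 108

C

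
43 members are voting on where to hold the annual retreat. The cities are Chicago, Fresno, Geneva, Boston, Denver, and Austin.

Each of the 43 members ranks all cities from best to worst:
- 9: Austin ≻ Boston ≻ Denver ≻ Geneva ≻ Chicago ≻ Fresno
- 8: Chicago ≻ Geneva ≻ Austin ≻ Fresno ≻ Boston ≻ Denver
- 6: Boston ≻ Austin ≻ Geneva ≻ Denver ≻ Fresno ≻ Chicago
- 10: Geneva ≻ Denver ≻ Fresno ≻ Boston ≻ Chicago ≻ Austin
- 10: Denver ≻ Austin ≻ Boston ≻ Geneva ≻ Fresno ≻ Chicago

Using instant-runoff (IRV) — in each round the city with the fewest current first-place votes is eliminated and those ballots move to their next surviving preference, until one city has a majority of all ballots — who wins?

Austin

Round 1: Chicago 8, Fresno 0, Geneva 10, Boston 6, Denver 10, Austin 9. Fresno eliminated.
Round 2: Chicago 8, Geneva 10, Boston 6, Denver 10, Austin 9. Boston eliminated.
Round 3: Chicago 8, Geneva 10, Denver 10, Austin 15. Chicago eliminated.
Round 4: Geneva 18, Denver 10, Austin 15. Denver eliminated.
Round 5: Geneva 18, Austin 25. Austin has a majority (≥22).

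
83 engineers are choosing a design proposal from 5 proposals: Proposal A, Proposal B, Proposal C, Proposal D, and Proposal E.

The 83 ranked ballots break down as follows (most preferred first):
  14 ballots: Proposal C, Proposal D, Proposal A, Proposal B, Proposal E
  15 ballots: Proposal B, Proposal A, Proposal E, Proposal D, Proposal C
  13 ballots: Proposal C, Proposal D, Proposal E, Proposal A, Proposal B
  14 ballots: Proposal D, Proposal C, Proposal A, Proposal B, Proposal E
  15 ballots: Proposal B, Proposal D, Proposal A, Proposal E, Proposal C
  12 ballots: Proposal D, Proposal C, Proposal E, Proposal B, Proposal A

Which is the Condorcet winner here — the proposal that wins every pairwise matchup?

Proposal D

Proposal D vs Proposal A: 68–15
Proposal D vs Proposal B: 53–30
Proposal D vs Proposal C: 56–27
Proposal D vs Proposal E: 68–15
Proposal D beats every other proposal.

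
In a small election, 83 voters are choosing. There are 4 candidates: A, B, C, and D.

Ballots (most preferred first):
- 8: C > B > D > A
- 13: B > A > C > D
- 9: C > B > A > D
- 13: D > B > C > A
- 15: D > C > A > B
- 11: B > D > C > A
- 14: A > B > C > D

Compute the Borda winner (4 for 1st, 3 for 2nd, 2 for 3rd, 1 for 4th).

A: 8×1 + 13×3 + 9×2 + 13×1 + 15×2 + 11×1 + 14×4 = 175
B: 8×3 + 13×4 + 9×3 + 13×3 + 15×1 + 11×4 + 14×3 = 243
C: 8×4 + 13×2 + 9×4 + 13×2 + 15×3 + 11×2 + 14×2 = 215
D: 8×2 + 13×1 + 9×1 + 13×4 + 15×4 + 11×3 + 14×1 = 197

B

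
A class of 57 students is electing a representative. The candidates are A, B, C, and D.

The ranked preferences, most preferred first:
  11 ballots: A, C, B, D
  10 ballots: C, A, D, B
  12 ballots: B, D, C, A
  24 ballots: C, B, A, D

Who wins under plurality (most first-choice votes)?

C

First-place votes: A 11, B 12, C 34, D 0.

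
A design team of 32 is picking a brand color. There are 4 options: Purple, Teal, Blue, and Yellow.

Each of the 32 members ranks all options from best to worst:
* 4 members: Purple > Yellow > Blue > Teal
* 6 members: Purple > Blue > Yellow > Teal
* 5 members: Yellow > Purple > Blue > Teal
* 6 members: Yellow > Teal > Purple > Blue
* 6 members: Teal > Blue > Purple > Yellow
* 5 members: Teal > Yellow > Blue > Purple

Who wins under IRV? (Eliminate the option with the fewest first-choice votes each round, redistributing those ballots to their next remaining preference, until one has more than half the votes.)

Yellow

Round 1: Purple 10, Teal 11, Blue 0, Yellow 11. Blue eliminated.
Round 2: Purple 10, Teal 11, Yellow 11. Purple eliminated.
Round 3: Teal 11, Yellow 21. Yellow has a majority (≥17).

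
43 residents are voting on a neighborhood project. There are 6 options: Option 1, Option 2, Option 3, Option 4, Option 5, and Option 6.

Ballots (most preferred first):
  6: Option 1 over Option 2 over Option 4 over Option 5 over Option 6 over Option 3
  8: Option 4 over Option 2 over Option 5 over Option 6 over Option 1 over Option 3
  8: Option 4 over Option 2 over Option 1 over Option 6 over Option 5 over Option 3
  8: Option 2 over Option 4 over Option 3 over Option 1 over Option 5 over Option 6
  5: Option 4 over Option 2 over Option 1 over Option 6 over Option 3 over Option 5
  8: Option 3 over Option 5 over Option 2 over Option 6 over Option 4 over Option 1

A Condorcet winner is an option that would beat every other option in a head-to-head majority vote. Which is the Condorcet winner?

Option 2 vs Option 1: 37–6
Option 2 vs Option 3: 35–8
Option 2 vs Option 4: 22–21
Option 2 vs Option 5: 35–8
Option 2 vs Option 6: 43–0
Option 2 beats every other option.

Option 2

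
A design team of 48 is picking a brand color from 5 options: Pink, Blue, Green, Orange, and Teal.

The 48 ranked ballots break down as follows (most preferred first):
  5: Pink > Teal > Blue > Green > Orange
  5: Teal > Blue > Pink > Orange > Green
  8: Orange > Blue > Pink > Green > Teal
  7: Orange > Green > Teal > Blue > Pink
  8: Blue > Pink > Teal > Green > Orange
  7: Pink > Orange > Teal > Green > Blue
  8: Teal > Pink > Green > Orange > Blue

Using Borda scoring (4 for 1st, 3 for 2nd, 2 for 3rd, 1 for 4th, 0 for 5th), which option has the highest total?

Pink

Pink: 5×4 + 5×2 + 8×2 + 7×0 + 8×3 + 7×4 + 8×3 = 122
Blue: 5×2 + 5×3 + 8×3 + 7×1 + 8×4 + 7×0 + 8×0 = 88
Green: 5×1 + 5×0 + 8×1 + 7×3 + 8×1 + 7×1 + 8×2 = 65
Orange: 5×0 + 5×1 + 8×4 + 7×4 + 8×0 + 7×3 + 8×1 = 94
Teal: 5×3 + 5×4 + 8×0 + 7×2 + 8×2 + 7×2 + 8×4 = 111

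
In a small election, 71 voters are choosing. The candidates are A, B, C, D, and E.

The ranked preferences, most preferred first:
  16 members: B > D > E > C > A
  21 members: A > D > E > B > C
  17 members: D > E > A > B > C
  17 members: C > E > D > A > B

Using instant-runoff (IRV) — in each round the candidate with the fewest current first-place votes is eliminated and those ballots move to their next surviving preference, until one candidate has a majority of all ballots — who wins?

D

Round 1: A 21, B 16, C 17, D 17, E 0. E eliminated.
Round 2: A 21, B 16, C 17, D 17. B eliminated.
Round 3: A 21, C 17, D 33. C eliminated.
Round 4: A 21, D 50. D has a majority (≥36).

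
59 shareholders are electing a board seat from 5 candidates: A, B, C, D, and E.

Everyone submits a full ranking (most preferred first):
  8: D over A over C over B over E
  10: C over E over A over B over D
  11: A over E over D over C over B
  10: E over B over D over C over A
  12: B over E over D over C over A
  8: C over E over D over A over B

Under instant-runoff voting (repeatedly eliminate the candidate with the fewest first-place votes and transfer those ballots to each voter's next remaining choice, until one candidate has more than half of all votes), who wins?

Round 1: A 11, B 12, C 18, D 8, E 10. D eliminated.
Round 2: A 19, B 12, C 18, E 10. E eliminated.
Round 3: A 19, B 22, C 18. C eliminated.
Round 4: A 37, B 22. A has a majority (≥30).

A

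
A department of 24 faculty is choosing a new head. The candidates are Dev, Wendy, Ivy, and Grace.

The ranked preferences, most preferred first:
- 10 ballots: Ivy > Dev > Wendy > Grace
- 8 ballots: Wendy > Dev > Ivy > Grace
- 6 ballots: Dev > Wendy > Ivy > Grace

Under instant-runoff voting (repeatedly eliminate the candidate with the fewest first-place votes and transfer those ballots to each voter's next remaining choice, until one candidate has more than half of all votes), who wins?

Round 1: Dev 6, Wendy 8, Ivy 10, Grace 0. Grace eliminated.
Round 2: Dev 6, Wendy 8, Ivy 10. Dev eliminated.
Round 3: Wendy 14, Ivy 10. Wendy has a majority (≥13).

Wendy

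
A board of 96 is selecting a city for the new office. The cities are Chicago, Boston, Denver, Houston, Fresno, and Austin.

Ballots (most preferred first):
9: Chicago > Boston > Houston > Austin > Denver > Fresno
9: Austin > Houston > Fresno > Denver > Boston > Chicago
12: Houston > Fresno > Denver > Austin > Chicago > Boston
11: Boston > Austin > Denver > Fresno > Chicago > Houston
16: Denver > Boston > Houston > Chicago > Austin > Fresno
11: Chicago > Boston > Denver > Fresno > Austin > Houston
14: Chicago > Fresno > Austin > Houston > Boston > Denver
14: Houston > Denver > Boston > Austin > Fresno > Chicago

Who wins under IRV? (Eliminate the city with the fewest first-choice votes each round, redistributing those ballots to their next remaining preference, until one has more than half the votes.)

Houston

Round 1: Chicago 34, Boston 11, Denver 16, Houston 26, Fresno 0, Austin 9. Fresno eliminated.
Round 2: Chicago 34, Boston 11, Denver 16, Houston 26, Austin 9. Austin eliminated.
Round 3: Chicago 34, Boston 11, Denver 16, Houston 35. Boston eliminated.
Round 4: Chicago 34, Denver 27, Houston 35. Denver eliminated.
Round 5: Chicago 45, Houston 51. Houston has a majority (≥49).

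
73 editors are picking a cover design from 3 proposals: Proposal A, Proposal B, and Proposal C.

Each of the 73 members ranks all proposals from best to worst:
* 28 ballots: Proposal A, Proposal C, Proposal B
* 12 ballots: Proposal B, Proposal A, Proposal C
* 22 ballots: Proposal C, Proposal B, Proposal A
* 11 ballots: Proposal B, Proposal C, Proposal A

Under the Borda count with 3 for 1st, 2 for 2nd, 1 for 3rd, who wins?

Proposal A: 28×3 + 12×2 + 22×1 + 11×1 = 141
Proposal B: 28×1 + 12×3 + 22×2 + 11×3 = 141
Proposal C: 28×2 + 12×1 + 22×3 + 11×2 = 156

Proposal C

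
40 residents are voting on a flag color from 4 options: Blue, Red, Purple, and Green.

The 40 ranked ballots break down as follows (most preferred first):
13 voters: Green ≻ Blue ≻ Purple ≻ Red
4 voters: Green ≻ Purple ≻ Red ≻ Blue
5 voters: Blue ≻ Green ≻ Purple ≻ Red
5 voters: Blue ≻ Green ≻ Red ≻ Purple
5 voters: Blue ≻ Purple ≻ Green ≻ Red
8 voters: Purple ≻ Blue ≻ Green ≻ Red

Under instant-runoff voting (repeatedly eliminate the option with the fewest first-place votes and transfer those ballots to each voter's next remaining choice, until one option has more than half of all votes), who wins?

Round 1: Blue 15, Red 0, Purple 8, Green 17. Red eliminated.
Round 2: Blue 15, Purple 8, Green 17. Purple eliminated.
Round 3: Blue 23, Green 17. Blue has a majority (≥21).

Blue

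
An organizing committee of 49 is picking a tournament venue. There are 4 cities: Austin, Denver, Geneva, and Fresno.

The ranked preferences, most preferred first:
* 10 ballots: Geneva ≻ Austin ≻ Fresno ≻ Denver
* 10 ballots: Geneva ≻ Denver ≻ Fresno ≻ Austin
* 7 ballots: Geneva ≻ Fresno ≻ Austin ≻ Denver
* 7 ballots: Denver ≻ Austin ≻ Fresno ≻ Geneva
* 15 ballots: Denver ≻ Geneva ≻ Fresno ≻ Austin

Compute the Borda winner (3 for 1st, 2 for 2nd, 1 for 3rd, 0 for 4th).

Austin: 10×2 + 10×0 + 7×1 + 7×2 + 15×0 = 41
Denver: 10×0 + 10×2 + 7×0 + 7×3 + 15×3 = 86
Geneva: 10×3 + 10×3 + 7×3 + 7×0 + 15×2 = 111
Fresno: 10×1 + 10×1 + 7×2 + 7×1 + 15×1 = 56

Geneva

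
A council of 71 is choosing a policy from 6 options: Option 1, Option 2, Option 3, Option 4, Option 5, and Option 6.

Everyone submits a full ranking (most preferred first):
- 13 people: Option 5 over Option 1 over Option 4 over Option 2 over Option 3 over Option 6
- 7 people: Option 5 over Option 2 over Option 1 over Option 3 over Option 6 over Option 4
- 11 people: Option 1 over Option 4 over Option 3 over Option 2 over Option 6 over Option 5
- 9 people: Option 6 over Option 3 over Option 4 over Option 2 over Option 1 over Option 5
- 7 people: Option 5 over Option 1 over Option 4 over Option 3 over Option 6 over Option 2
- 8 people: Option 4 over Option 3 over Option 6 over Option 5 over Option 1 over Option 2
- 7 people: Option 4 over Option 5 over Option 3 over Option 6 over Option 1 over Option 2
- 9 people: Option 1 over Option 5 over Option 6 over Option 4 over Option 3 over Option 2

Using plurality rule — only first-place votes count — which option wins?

First-place votes: Option 1 20, Option 2 0, Option 3 0, Option 4 15, Option 5 27, Option 6 9.

Option 5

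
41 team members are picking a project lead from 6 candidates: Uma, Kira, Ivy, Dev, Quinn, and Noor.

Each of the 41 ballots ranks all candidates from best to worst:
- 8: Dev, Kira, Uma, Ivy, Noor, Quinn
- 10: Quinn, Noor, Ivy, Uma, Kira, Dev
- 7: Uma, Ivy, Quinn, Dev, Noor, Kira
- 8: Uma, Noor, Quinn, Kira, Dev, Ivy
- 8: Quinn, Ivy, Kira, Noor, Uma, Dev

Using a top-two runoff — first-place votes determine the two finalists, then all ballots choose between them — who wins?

Round 1 first-place votes: Uma 15, Kira 0, Ivy 0, Dev 8, Quinn 18, Noor 0. Quinn and Uma advance.
Runoff: Quinn is ranked above Uma on 18 ballots, Uma above Quinn on 23.

Uma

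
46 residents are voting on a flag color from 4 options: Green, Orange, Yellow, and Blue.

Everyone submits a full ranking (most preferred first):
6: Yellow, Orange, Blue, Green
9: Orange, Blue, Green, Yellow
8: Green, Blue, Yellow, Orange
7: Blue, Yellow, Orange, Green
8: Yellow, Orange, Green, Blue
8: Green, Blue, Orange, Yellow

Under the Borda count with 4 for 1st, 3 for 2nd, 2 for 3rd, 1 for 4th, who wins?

Green: 6×1 + 9×2 + 8×4 + 7×1 + 8×2 + 8×4 = 111
Orange: 6×3 + 9×4 + 8×1 + 7×2 + 8×3 + 8×2 = 116
Yellow: 6×4 + 9×1 + 8×2 + 7×3 + 8×4 + 8×1 = 110
Blue: 6×2 + 9×3 + 8×3 + 7×4 + 8×1 + 8×3 = 123

Blue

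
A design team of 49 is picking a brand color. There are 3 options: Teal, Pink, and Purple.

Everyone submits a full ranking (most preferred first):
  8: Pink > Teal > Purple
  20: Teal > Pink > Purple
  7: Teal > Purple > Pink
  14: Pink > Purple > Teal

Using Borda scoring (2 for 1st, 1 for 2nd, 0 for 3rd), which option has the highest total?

Pink

Teal: 8×1 + 20×2 + 7×2 + 14×0 = 62
Pink: 8×2 + 20×1 + 7×0 + 14×2 = 64
Purple: 8×0 + 20×0 + 7×1 + 14×1 = 21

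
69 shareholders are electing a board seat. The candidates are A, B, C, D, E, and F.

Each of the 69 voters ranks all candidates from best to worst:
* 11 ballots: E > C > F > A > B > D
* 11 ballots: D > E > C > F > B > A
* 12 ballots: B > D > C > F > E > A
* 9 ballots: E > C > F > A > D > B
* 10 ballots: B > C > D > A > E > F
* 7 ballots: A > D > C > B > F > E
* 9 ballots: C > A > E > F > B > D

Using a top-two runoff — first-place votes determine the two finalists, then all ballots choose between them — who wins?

E

Round 1 first-place votes: A 7, B 22, C 9, D 11, E 20, F 0. B and E advance.
Runoff: B is ranked above E on 29 ballots, E above B on 40.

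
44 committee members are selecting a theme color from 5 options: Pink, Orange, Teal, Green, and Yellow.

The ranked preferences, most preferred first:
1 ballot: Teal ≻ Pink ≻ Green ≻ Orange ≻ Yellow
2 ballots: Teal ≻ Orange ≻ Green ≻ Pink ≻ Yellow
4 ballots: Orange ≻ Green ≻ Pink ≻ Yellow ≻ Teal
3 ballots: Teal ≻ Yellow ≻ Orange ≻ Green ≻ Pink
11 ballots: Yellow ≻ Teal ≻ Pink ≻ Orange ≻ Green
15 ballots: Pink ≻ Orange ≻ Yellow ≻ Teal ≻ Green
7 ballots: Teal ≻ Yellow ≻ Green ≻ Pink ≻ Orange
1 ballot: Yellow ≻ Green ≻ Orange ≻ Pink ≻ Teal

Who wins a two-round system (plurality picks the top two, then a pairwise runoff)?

Teal

Round 1 first-place votes: Pink 15, Orange 4, Teal 13, Green 0, Yellow 12. Pink and Teal advance.
Runoff: Pink is ranked above Teal on 20 ballots, Teal above Pink on 24.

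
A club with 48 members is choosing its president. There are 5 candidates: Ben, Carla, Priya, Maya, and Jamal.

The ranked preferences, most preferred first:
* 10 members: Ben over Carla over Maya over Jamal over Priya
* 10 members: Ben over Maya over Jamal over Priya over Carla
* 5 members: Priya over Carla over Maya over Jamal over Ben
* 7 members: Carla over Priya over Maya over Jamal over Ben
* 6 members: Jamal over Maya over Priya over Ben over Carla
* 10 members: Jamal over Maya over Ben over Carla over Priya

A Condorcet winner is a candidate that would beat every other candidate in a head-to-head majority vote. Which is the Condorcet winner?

Maya vs Ben: 28–20
Maya vs Carla: 26–22
Maya vs Priya: 36–12
Maya vs Jamal: 32–16
Maya beats every other candidate.

Maya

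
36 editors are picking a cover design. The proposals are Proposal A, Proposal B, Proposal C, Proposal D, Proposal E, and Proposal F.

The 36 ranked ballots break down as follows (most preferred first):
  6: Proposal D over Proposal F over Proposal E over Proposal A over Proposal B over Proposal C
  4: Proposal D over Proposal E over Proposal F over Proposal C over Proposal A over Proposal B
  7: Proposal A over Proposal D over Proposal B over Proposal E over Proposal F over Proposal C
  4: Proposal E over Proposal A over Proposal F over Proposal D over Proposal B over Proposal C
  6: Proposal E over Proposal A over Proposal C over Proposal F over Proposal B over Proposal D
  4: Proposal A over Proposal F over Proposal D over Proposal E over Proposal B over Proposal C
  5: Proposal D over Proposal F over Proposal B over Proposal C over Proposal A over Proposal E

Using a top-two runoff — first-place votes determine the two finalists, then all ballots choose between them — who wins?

Proposal A

Round 1 first-place votes: Proposal A 11, Proposal B 0, Proposal C 0, Proposal D 15, Proposal E 10, Proposal F 0. Proposal D and Proposal A advance.
Runoff: Proposal D is ranked above Proposal A on 15 ballots, Proposal A above Proposal D on 21.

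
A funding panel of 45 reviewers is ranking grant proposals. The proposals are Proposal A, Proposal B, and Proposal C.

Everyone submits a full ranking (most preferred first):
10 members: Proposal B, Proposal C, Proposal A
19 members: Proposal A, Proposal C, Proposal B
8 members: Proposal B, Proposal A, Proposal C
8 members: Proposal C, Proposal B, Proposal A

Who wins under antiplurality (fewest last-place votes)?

Proposal C

Last-place votes: Proposal A 18, Proposal B 19, Proposal C 8.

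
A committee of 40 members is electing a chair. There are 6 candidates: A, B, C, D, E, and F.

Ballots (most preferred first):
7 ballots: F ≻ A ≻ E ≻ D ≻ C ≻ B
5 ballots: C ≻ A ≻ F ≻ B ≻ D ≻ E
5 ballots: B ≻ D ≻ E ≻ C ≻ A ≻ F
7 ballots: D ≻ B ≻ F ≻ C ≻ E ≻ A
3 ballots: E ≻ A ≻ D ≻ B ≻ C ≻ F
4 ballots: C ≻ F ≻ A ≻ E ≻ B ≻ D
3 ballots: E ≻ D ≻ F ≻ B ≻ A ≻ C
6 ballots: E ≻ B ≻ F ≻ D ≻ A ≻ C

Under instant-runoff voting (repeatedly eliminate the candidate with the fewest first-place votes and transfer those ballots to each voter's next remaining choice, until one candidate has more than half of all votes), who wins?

Round 1: A 0, B 5, C 9, D 7, E 12, F 7. A eliminated.
Round 2: B 5, C 9, D 7, E 12, F 7. B eliminated.
Round 3: C 9, D 12, E 12, F 7. F eliminated.
Round 4: C 9, D 12, E 19. C eliminated.
Round 5: D 17, E 23. E has a majority (≥21).

E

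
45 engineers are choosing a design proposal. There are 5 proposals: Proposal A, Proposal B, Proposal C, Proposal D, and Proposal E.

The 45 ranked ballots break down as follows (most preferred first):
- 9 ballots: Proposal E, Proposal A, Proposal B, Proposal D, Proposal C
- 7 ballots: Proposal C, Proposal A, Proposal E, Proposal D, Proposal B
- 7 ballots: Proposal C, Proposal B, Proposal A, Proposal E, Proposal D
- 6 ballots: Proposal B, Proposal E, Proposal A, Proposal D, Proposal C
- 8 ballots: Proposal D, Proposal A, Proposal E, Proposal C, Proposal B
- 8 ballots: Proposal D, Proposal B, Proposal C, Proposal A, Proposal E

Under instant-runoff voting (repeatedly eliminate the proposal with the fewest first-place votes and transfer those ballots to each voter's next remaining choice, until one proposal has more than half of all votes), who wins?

Round 1: Proposal A 0, Proposal B 6, Proposal C 14, Proposal D 16, Proposal E 9. Proposal A eliminated.
Round 2: Proposal B 6, Proposal C 14, Proposal D 16, Proposal E 9. Proposal B eliminated.
Round 3: Proposal C 14, Proposal D 16, Proposal E 15. Proposal C eliminated.
Round 4: Proposal D 16, Proposal E 29. Proposal E has a majority (≥23).

Proposal E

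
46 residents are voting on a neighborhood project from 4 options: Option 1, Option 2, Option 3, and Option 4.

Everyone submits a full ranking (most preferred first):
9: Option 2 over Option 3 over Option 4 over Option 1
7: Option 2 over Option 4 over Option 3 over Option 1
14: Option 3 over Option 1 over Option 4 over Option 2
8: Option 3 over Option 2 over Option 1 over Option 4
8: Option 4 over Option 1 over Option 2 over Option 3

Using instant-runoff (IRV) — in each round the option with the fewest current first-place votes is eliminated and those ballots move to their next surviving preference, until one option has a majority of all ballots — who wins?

Round 1: Option 1 0, Option 2 16, Option 3 22, Option 4 8. Option 1 eliminated.
Round 2: Option 2 16, Option 3 22, Option 4 8. Option 4 eliminated.
Round 3: Option 2 24, Option 3 22. Option 2 has a majority (≥24).

Option 2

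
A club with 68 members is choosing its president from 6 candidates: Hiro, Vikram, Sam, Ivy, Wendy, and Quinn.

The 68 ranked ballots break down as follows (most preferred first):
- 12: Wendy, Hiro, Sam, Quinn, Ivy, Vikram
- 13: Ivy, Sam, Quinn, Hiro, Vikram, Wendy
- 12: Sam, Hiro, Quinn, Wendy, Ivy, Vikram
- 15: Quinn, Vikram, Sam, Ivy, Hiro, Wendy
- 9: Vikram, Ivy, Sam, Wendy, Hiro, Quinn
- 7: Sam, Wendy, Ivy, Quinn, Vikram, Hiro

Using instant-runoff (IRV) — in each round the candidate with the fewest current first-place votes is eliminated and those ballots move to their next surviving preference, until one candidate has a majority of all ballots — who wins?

Sam

Round 1: Hiro 0, Vikram 9, Sam 19, Ivy 13, Wendy 12, Quinn 15. Hiro eliminated.
Round 2: Vikram 9, Sam 19, Ivy 13, Wendy 12, Quinn 15. Vikram eliminated.
Round 3: Sam 19, Ivy 22, Wendy 12, Quinn 15. Wendy eliminated.
Round 4: Sam 31, Ivy 22, Quinn 15. Quinn eliminated.
Round 5: Sam 46, Ivy 22. Sam has a majority (≥35).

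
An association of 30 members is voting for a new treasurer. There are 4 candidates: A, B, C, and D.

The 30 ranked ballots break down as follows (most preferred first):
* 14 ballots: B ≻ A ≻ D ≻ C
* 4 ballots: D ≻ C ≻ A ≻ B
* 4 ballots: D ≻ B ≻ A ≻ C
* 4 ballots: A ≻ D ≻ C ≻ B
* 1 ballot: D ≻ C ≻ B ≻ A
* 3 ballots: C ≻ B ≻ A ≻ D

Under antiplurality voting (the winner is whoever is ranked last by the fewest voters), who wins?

Last-place votes: A 1, B 8, C 18, D 3.

A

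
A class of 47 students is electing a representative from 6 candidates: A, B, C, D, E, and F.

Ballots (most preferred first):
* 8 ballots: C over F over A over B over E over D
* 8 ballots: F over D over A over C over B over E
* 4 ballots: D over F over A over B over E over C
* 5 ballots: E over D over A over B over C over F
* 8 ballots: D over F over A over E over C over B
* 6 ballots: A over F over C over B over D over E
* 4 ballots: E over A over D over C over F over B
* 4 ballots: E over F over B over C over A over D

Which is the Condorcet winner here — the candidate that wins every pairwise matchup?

F

F vs A: 32–15
F vs B: 42–5
F vs C: 30–17
F vs D: 26–21
F vs E: 34–13
F beats every other candidate.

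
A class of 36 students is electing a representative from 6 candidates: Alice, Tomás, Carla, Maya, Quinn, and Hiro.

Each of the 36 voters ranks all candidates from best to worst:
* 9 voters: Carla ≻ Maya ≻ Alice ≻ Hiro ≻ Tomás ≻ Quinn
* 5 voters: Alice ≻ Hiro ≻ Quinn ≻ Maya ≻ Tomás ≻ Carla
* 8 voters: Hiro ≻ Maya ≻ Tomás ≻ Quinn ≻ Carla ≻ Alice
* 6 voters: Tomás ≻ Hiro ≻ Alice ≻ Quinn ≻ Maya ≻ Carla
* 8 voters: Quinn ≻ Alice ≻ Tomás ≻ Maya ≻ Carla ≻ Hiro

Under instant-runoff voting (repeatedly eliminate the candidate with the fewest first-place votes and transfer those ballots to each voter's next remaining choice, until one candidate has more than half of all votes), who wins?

Round 1: Alice 5, Tomás 6, Carla 9, Maya 0, Quinn 8, Hiro 8. Maya eliminated.
Round 2: Alice 5, Tomás 6, Carla 9, Quinn 8, Hiro 8. Alice eliminated.
Round 3: Tomás 6, Carla 9, Quinn 8, Hiro 13. Tomás eliminated.
Round 4: Carla 9, Quinn 8, Hiro 19. Hiro has a majority (≥19).

Hiro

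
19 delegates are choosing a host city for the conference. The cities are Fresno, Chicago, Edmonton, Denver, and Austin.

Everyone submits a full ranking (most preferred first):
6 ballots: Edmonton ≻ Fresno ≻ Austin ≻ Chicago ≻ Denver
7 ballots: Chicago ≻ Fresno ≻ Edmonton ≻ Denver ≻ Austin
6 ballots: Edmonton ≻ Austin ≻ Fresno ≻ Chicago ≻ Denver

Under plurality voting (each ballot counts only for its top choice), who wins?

First-place votes: Fresno 0, Chicago 7, Edmonton 12, Denver 0, Austin 0.

Edmonton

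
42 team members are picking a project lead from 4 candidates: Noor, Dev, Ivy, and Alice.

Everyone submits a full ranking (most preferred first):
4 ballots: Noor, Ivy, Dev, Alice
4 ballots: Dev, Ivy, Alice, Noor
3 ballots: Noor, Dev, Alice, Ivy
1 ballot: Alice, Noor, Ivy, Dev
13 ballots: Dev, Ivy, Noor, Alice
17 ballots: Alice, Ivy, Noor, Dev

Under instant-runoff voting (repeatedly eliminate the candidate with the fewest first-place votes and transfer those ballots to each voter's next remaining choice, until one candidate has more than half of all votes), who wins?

Dev

Round 1: Noor 7, Dev 17, Ivy 0, Alice 18. Ivy eliminated.
Round 2: Noor 7, Dev 17, Alice 18. Noor eliminated.
Round 3: Dev 24, Alice 18. Dev has a majority (≥22).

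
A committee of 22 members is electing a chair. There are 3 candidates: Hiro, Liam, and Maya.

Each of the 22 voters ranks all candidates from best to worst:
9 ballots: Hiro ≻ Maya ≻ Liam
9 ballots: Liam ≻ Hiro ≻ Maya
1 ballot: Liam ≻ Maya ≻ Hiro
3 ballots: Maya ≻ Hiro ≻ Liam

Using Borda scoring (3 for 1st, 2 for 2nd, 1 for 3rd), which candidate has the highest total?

Hiro: 9×3 + 9×2 + 1×1 + 3×2 = 52
Liam: 9×1 + 9×3 + 1×3 + 3×1 = 42
Maya: 9×2 + 9×1 + 1×2 + 3×3 = 38

Hiro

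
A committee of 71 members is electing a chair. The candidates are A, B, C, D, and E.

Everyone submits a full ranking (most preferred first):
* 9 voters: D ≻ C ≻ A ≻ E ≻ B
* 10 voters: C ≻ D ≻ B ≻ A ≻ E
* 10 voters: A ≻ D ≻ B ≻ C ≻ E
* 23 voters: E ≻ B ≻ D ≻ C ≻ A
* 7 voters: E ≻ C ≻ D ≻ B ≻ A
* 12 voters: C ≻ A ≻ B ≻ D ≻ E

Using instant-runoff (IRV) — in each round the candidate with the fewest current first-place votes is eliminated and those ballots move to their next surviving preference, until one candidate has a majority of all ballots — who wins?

C

Round 1: A 10, B 0, C 22, D 9, E 30. B eliminated.
Round 2: A 10, C 22, D 9, E 30. D eliminated.
Round 3: A 10, C 31, E 30. A eliminated.
Round 4: C 41, E 30. C has a majority (≥36).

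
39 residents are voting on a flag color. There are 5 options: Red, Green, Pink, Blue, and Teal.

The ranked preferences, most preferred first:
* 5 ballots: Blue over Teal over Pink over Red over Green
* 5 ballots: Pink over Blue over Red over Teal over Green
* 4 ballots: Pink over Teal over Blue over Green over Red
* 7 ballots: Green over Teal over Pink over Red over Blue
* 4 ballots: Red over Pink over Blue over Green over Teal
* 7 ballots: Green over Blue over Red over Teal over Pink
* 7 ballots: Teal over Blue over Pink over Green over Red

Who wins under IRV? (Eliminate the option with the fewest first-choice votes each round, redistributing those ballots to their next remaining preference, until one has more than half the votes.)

Pink

Round 1: Red 4, Green 14, Pink 9, Blue 5, Teal 7. Red eliminated.
Round 2: Green 14, Pink 13, Blue 5, Teal 7. Blue eliminated.
Round 3: Green 14, Pink 13, Teal 12. Teal eliminated.
Round 4: Green 14, Pink 25. Pink has a majority (≥20).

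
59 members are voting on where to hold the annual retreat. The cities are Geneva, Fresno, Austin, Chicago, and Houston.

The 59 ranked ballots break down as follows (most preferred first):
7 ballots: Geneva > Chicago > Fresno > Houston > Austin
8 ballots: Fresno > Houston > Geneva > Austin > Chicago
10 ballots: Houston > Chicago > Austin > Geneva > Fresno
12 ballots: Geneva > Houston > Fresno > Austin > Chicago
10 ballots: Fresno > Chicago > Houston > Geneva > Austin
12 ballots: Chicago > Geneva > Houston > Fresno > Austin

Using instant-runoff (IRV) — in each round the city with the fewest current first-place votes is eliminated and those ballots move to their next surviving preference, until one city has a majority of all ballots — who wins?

Round 1: Geneva 19, Fresno 18, Austin 0, Chicago 12, Houston 10. Austin eliminated.
Round 2: Geneva 19, Fresno 18, Chicago 12, Houston 10. Houston eliminated.
Round 3: Geneva 19, Fresno 18, Chicago 22. Fresno eliminated.
Round 4: Geneva 27, Chicago 32. Chicago has a majority (≥30).

Chicago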